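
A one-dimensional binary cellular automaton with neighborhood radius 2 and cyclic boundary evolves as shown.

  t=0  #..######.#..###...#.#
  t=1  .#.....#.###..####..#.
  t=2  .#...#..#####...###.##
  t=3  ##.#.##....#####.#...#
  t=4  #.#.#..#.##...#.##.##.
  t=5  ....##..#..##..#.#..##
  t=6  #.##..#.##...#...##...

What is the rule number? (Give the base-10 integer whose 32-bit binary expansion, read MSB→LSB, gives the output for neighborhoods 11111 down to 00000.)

  ##### -> .   bit 31 = 0  t=0,i=5
  ####. -> #   bit 30 = 1  t=0,i=7
  ###.# -> .   bit 29 = 0  t=0,i=8
  ###.. -> #   bit 28 = 1  t=0,i=15
  ##.## -> .   bit 27 = 0  t=2,i=19
  ##.#. -> #   bit 26 = 1  t=0,i=9
  ##..# -> #   bit 25 = 1  t=0,i=1
  ##... -> #   bit 24 = 1  t=0,i=16
  #.### -> #   bit 23 = 1  t=1,i=9
  #.##. -> .   bit 22 = 0  t=0,i=21
  #.#.# -> .   bit 21 = 0  t=3,i=3
  #.#.. -> #   bit 20 = 1  t=0,i=10
  #..## -> .   bit 19 = 0  t=0,i=2
  #..#. -> .   bit 18 = 0  t=1,i=0
  #...# -> #   bit 17 = 1  t=0,i=17
  #.... -> .   bit 16 = 0  t=1,i=3
  .#### -> .   bit 15 = 0  t=0,i=4
  .###. -> #   bit 14 = 1  t=0,i=14
  .##.# -> #   bit 13 = 1  t=2,i=21
  .##.. -> .   bit 12 = 0  t=0,i=0
  .#.## -> #   bit 11 = 1  t=0,i=20
  .#.#. -> .   bit 10 = 0  t=4,i=1
  .#..# -> #   bit 9 = 1  t=0,i=11
  .#... -> .   bit 8 = 0  t=1,i=2
  ..### -> .   bit 7 = 0  t=0,i=3
  ..##. -> .   bit 6 = 0  t=5,i=4
  ..#.# -> .   bit 5 = 0  t=0,i=19
  ..#.. -> #   bit 4 = 1  t=1,i=1
  ...## -> #   bit 3 = 1  t=2,i=15
  ...#. -> .   bit 2 = 0  t=0,i=18
  ....# -> #   bit 1 = 1  t=1,i=5
  ..... -> .   bit 0 = 0  t=1,i=4
  bits 01010111100100100110101000011010 = 1469213210

1469213210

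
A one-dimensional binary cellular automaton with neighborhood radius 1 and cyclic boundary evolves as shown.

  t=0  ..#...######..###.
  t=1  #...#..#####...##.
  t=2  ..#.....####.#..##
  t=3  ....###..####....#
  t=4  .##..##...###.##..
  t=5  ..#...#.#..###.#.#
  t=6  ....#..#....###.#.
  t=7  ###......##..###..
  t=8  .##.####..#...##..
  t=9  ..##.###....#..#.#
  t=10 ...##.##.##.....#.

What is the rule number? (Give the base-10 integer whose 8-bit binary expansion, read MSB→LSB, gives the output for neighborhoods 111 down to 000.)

  nb ###: next=#  (t=0,i=7, bit7=1)
  nb ##.: next=#  (t=0,i=11, bit6=1)
  nb #.#: next=#  (t=1,i=17, bit5=1)
  nb #..: next=.  (t=0,i=3, bit4=0)
  nb .##: next=.  (t=0,i=6, bit3=0)
  nb .#.: next=.  (t=0,i=2, bit2=0)
  nb ..#: next=.  (t=0,i=1, bit1=0)
  nb ...: next=#  (t=0,i=0, bit0=1)
  bits 11100001 = 225

225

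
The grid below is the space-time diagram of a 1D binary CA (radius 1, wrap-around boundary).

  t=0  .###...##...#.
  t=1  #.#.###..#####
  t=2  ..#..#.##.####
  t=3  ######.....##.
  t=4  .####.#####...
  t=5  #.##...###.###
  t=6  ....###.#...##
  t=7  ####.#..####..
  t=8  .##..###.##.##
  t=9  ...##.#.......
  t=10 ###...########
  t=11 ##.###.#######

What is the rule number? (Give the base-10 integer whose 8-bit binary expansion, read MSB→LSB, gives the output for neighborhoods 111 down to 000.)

  ###|#  b7=1 t=0,i=2
  ##.|.  b6=0 t=0,i=3
  #.#|.  b5=0 t=1,i=1
  #..|#  b4=1 t=0,i=4
  .##|.  b3=0 t=0,i=1
  .#.|#  b2=1 t=0,i=12
  ..#|#  b1=1 t=0,i=0
  ...|#  b0=1 t=0,i=5
  bits 10010111 = 151

151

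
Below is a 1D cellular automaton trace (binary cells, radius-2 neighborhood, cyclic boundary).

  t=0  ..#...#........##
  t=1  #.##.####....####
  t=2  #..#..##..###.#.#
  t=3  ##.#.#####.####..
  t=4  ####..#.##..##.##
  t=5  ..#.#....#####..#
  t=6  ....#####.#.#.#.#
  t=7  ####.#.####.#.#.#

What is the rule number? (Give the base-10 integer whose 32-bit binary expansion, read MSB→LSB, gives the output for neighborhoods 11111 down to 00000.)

  nb #####: next=.  (t=1,i=15, bit31=0)
  nb ####.: next=#  (t=1,i=7, bit30=1)
  nb ###.#: next=#  (t=1,i=0, bit29=1)
  nb ###..: next=.  (t=1,i=8, bit28=0)
  nb ##.##: next=.  (t=1,i=1, bit27=0)
  nb ##.#.: next=#  (t=2,i=13, bit26=1)
  nb ##..#: next=#  (t=0,i=0, bit25=1)
  nb ##...: next=.  (t=1,i=9, bit24=0)
  nb #.###: next=.  (t=1,i=5, bit23=0)
  nb #.##.: next=.  (t=1,i=2, bit22=0)
  nb #.#.#: next=#  (t=2,i=14, bit21=1)
  nb #.#..: next=#  (t=5,i=4, bit20=1)
  nb #..##: next=#  (t=2,i=5, bit19=1)
  nb #..#.: next=.  (t=0,i=1, bit18=0)
  nb #...#: next=.  (t=0,i=4, bit17=0)
  nb #....: next=#  (t=0,i=8, bit16=1)
  nb .####: next=#  (t=1,i=6, bit15=1)
  nb .###.: next=#  (t=2,i=11, bit14=1)
  nb .##.#: next=#  (t=1,i=3, bit13=1)
  nb .##..: next=#  (t=0,i=16, bit12=1)
  nb .#.##: next=.  (t=2,i=15, bit11=0)
  nb .#.#.: next=.  (t=5,i=3, bit10=0)
  nb .#..#: next=.  (t=2,i=4, bit9=0)
  nb .#...: next=#  (t=0,i=3, bit8=1)
  nb ..###: next=.  (t=1,i=13, bit7=0)
  nb ..##.: next=#  (t=0,i=15, bit6=1)
  nb ..#.#: next=.  (t=4,i=6, bit5=0)
  nb ..#..: next=#  (t=0,i=2, bit4=1)
  nb ...##: next=#  (t=0,i=14, bit3=1)
  nb ...#.: next=#  (t=0,i=5, bit2=1)
  nb ....#: next=#  (t=0,i=13, bit1=1)
  nb .....: next=.  (t=0,i=9, bit0=0)
  bits 01100110001110011111000101011110 = 1715073374

1715073374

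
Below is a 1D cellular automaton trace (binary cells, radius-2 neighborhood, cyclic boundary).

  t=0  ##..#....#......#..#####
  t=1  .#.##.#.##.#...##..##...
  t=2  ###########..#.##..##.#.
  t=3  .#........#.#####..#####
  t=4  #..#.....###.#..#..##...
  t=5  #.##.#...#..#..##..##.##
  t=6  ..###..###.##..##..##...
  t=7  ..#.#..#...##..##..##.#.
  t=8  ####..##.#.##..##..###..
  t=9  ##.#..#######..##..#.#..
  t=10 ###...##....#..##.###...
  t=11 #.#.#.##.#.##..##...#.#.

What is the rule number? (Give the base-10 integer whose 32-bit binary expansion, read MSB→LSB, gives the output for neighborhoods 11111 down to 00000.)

342342900

  ##### -> .   bit 31 = 0  t=0,i=21
  ####. -> .   bit 30 = 0  t=0,i=0
  ###.# -> .   bit 29 = 0  t=3,i=23
  ###.. -> #   bit 28 = 1  t=0,i=1
  ##.## -> .   bit 27 = 0  t=5,i=1
  ##.#. -> #   bit 26 = 1  t=1,i=5
  ##..# -> .   bit 25 = 0  t=0,i=2
  ##... -> .   bit 24 = 0  t=1,i=21
  #.### -> .   bit 23 = 0  t=2,i=0
  #.##. -> #   bit 22 = 1  t=1,i=3
  #.#.# -> #   bit 21 = 1  t=1,i=6
  #.#.. -> .   bit 20 = 0  t=1,i=11
  #..## -> .   bit 19 = 0  t=0,i=18
  #..#. -> #   bit 18 = 1  t=0,i=3
  #...# -> #   bit 17 = 1  t=1,i=13
  #.... -> #   bit 16 = 1  t=0,i=6
  .#### -> #   bit 15 = 1  t=0,i=20
  .###. -> .   bit 14 = 0  t=4,i=10
  .##.# -> #   bit 13 = 1  t=1,i=4
  .##.. -> #   bit 12 = 1  t=1,i=16
  .#.## -> #   bit 11 = 1  t=1,i=2
  .#.#. -> #   bit 10 = 1  t=7,i=3
  .#..# -> .   bit 9 = 0  t=0,i=17
  .#... -> .   bit 8 = 0  t=0,i=5
  ..### -> #   bit 7 = 1  t=0,i=19
  ..##. -> #   bit 6 = 1  t=1,i=15
  ..#.# -> #   bit 5 = 1  t=1,i=1
  ..#.. -> #   bit 4 = 1  t=0,i=4
  ...## -> .   bit 3 = 0  t=1,i=14
  ...#. -> #   bit 2 = 1  t=0,i=8
  ....# -> .   bit 1 = 0  t=0,i=7
  ..... -> .   bit 0 = 0  t=0,i=12
  bits 00010100011001111011110011110100 = 342342900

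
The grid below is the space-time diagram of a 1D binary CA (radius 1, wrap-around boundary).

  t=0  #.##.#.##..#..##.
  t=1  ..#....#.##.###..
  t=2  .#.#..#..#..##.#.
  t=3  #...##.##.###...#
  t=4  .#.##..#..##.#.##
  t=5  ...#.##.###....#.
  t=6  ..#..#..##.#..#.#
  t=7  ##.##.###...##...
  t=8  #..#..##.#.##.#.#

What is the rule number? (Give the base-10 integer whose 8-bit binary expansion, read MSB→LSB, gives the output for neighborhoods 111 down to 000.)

154

  nb ###: next=#  (t=1,i=13, bit7=1)
  nb ##.: next=.  (t=0,i=3, bit6=0)
  nb #.#: next=.  (t=0,i=1, bit5=0)
  nb #..: next=#  (t=0,i=9, bit4=1)
  nb .##: next=#  (t=0,i=2, bit3=1)
  nb .#.: next=.  (t=0,i=0, bit2=0)
  nb ..#: next=#  (t=0,i=10, bit1=1)
  nb ...: next=.  (t=1,i=0, bit0=0)
  bits 10011010 = 154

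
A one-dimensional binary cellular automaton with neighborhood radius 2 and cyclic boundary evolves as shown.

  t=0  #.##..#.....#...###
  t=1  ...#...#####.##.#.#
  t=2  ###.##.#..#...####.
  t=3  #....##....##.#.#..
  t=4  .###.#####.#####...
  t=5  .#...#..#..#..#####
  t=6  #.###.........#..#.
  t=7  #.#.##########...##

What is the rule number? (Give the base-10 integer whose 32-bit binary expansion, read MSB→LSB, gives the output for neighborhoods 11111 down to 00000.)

1436759527

  [31] ##### => .  t=1,i=9
  [30] ####. => #  t=0,i=18
  [29] ###.# => .  t=0,i=0
  [28] ###.. => #  t=4,i=15
  [27] ##.## => .  t=0,i=1
  [26] ##.#. => #  t=1,i=15
  [25] ##..# => .  t=0,i=4
  [24] ##... => #  t=3,i=7
  [23] #.### => #  t=2,i=0
  [22] #.##. => .  t=0,i=2
  [21] #.#.# => #  t=1,i=16
  [20] #.#.. => .  t=1,i=18
  [19] #..## => .  t=5,i=13
  [18] #..#. => .  t=0,i=5
  [17] #...# => #  t=0,i=14
  [16] #.... => #  t=0,i=8
  [15] .#### => .  t=0,i=17
  [14] .###. => .  t=2,i=1
  [13] .##.# => #  t=1,i=14
  [12] .##.. => #  t=0,i=3
  [11] .#.## => .  t=6,i=1
  [10] .#.#. => #  t=1,i=17
  [9] .#..# => .  t=2,i=8
  [8] .#... => #  t=0,i=7
  [7] ..### => #  t=0,i=16
  [6] ..##. => #  t=3,i=5
  [5] ..#.# => #  t=6,i=17
  [4] ..#.. => .  t=0,i=6
  [3] ...## => .  t=0,i=15
  [2] ...#. => #  t=0,i=11
  [1] ....# => #  t=0,i=10
  [0] ..... => #  t=0,i=9
  bits 01010101101000110011010111100111 = 1436759527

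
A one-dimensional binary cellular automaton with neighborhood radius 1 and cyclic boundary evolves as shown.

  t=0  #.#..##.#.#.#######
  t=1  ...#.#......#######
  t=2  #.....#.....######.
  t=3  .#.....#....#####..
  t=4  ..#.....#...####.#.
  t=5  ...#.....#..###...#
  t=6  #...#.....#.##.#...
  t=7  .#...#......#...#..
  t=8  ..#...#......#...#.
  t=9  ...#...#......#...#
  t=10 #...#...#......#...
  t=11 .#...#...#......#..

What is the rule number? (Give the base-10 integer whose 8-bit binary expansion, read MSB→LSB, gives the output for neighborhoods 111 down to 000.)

152

  ###|#  b7=1 t=0,i=13
  ##.|.  b6=0 t=0,i=0
  #.#|.  b5=0 t=0,i=1
  #..|#  b4=1 t=0,i=3
  .##|#  b3=1 t=0,i=5
  .#.|.  b2=0 t=0,i=2
  ..#|.  b1=0 t=0,i=4
  ...|.  b0=0 t=1,i=1
  bits 10011000 = 152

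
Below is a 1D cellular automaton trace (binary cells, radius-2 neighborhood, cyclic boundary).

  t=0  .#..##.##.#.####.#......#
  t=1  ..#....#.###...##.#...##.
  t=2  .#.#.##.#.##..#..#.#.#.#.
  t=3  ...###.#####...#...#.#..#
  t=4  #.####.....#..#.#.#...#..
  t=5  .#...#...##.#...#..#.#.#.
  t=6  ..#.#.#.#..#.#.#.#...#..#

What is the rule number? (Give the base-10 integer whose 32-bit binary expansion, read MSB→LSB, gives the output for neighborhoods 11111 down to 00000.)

  #####|.  b31=0 t=3,i=9
  ####.|.  b30=0 t=0,i=14
  ###.#|#  b29=1 t=0,i=15
  ###..|#  b28=1 t=1,i=11
  ##.##|.  b27=0 t=0,i=6
  ##.#.|#  b26=1 t=0,i=9
  ##..#|.  b25=0 t=2,i=12
  ##...|.  b24=0 t=1,i=12
  #.###|.  b23=0 t=0,i=12
  #.##.|#  b22=1 t=0,i=7
  #.#.#|#  b21=1 t=0,i=10
  #.#..|.  b20=0 t=0,i=1
  #..##|.  b19=0 t=0,i=3
  #..#.|.  b18=0 t=2,i=0
  #...#|.  b17=0 t=1,i=0
  #....|.  b16=0 t=0,i=19
  .####|.  b15=0 t=0,i=13
  .###.|#  b14=1 t=1,i=10
  .##.#|.  b13=0 t=0,i=5
  .##..|#  b12=1 t=1,i=23
  .#.##|#  b11=1 t=0,i=11
  .#.#.|.  b10=0 t=0,i=0
  .#..#|#  b9=1 t=0,i=2
  .#...|#  b8=1 t=0,i=18
  ..###|#  b7=1 t=3,i=3
  ..##.|.  b6=0 t=0,i=4
  ..#.#|.  b5=0 t=0,i=24
  ..#..|.  b4=0 t=1,i=2
  ...##|#  b3=1 t=1,i=14
  ...#.|#  b2=1 t=0,i=23
  ....#|#  b1=1 t=0,i=22
  .....|.  b0=0 t=0,i=20
  bits 00110100011000000101101110001110 = 878730126

878730126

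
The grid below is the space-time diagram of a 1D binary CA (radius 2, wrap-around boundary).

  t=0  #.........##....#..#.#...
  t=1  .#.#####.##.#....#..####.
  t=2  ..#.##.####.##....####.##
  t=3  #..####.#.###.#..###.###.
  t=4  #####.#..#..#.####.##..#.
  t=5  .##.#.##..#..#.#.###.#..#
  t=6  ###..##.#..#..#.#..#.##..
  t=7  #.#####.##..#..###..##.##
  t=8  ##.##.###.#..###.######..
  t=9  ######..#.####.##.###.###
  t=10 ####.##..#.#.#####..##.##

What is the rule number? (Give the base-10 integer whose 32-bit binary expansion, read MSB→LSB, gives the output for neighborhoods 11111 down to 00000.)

3143282633

  [31] ##### => #  t=1,i=5
  [30] ####. => .  t=1,i=6
  [29] ###.# => #  t=1,i=7
  [28] ###.. => #  t=1,i=23
  [27] ##.## => #  t=1,i=8
  [26] ##.#. => .  t=1,i=11
  [25] ##..# => #  t=1,i=24
  [24] ##... => #  t=0,i=12
  [23] #.### => .  t=1,i=3
  [22] #.##. => #  t=1,i=9
  [21] #.#.# => .  t=3,i=8
  [20] #.#.. => #  t=0,i=21
  [19] #..## => #  t=1,i=19
  [18] #..#. => .  t=0,i=18
  [17] #...# => #  t=0,i=23
  [16] #.... => .  t=0,i=2
  [15] .#### => #  t=1,i=4
  [14] .###. => .  t=3,i=11
  [13] .##.# => #  t=1,i=10
  [12] .##.. => .  t=0,i=11
  [11] .#.## => #  t=1,i=2
  [10] .#.#. => #  t=0,i=20
  [9] .#..# => #  t=0,i=17
  [8] .#... => #  t=0,i=1
  [7] ..### => #  t=1,i=20
  [6] ..##. => #  t=0,i=10
  [5] ..#.# => .  t=0,i=19
  [4] ..#.. => .  t=0,i=0
  [3] ...## => #  t=0,i=9
  [2] ...#. => .  t=0,i=15
  [1] ....# => .  t=0,i=8
  [0] ..... => #  t=0,i=3
  bits 10111011010110101010111111001001 = 3143282633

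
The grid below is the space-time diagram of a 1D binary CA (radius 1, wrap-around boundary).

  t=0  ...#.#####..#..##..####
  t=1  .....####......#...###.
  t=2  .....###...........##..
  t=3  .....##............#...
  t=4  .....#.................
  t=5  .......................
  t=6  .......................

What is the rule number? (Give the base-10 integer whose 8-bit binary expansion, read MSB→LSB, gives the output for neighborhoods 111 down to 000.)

136

  ### -> #   bit 7 = 1  t=0,i=6
  ##. -> .   bit 6 = 0  t=0,i=9
  #.# -> .   bit 5 = 0  t=0,i=4
  #.. -> .   bit 4 = 0  t=0,i=0
  .## -> #   bit 3 = 1  t=0,i=5
  .#. -> .   bit 2 = 0  t=0,i=3
  ..# -> .   bit 1 = 0  t=0,i=2
  ... -> .   bit 0 = 0  t=0,i=1
  bits 10001000 = 136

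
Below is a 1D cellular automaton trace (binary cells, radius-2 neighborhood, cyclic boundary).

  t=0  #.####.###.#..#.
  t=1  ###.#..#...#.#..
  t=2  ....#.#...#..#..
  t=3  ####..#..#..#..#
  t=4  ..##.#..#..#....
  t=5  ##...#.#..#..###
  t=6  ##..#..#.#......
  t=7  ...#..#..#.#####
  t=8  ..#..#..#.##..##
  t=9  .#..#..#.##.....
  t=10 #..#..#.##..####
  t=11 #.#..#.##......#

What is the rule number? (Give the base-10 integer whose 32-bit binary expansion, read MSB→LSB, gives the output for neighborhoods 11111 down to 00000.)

1358235663

  #####|.  b31=0 t=3,i=1
  ####.|#  b30=1 t=0,i=4
  ###.#|.  b29=0 t=0,i=5
  ###..|#  b28=1 t=3,i=3
  ##.##|.  b27=0 t=0,i=6
  ##.#.|.  b26=0 t=0,i=10
  ##..#|.  b25=0 t=3,i=4
  ##...|.  b24=0 t=5,i=2
  #.###|#  b23=1 t=0,i=2
  #.##.|#  b22=1 t=8,i=10
  #.#.#|#  b21=1 t=0,i=0
  #.#..|#  b20=1 t=0,i=11
  #..##|.  b19=0 t=1,i=15
  #..#.|#  b18=1 t=0,i=13
  #...#|.  b17=0 t=1,i=9
  #....|#  b16=1 t=2,i=15
  .####|.  b15=0 t=0,i=3
  .###.|.  b14=0 t=0,i=8
  .##.#|.  b13=0 t=4,i=3
  .##..|.  b12=0 t=6,i=1
  .#.##|#  b11=1 t=0,i=1
  .#.#.|.  b10=0 t=0,i=15
  .#..#|.  b9=0 t=0,i=12
  .#...|.  b8=0 t=1,i=8
  ..###|.  b7=0 t=1,i=0
  ..##.|.  b6=0 t=4,i=2
  ..#.#|.  b5=0 t=0,i=14
  ..#..|.  b4=0 t=1,i=7
  ...##|#  b3=1 t=4,i=1
  ...#.|#  b2=1 t=1,i=10
  ....#|#  b1=1 t=2,i=2
  .....|#  b0=1 t=2,i=0
  bits 01010000111101010000100000001111 = 1358235663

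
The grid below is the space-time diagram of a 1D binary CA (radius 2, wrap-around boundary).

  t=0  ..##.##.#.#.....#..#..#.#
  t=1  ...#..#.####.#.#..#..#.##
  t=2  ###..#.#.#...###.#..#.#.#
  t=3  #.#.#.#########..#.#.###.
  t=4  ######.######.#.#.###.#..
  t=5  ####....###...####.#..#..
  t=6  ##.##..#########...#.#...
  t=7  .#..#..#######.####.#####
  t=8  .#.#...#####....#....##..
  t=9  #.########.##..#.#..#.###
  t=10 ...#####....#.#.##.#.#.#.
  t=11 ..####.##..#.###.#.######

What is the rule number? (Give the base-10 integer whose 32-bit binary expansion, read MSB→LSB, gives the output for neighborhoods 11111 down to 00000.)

  [31] ##### => #  t=3,i=8
  [30] ####. => .  t=1,i=10
  [29] ###.# => .  t=1,i=11
  [28] ###.. => #  t=2,i=2
  [27] ##.## => .  t=0,i=4
  [26] ##.#. => .  t=0,i=7
  [25] ##..# => .  t=2,i=3
  [24] ##... => #  t=1,i=0
  [23] #.### => .  t=1,i=8
  [22] #.##. => .  t=0,i=5
  [21] #.#.# => #  t=0,i=8
  [20] #.#.. => #  t=0,i=10
  [19] #..## => .  t=0,i=1
  [18] #..#. => #  t=0,i=18
  [17] #...# => #  t=1,i=1
  [16] #.... => .  t=0,i=12
  [15] .#### => #  t=1,i=9
  [14] .###. => #  t=2,i=14
  [13] .##.# => #  t=0,i=3
  [12] .##.. => #  t=1,i=24
  [11] .#.## => #  t=1,i=7
  [10] .#.#. => #  t=0,i=9
  [9] .#..# => .  t=0,i=0
  [8] .#... => #  t=0,i=11
  [7] ..### => #  t=2,i=13
  [6] ..##. => .  t=0,i=2
  [5] ..#.# => .  t=0,i=22
  [4] ..#.. => .  t=0,i=16
  [3] ...## => #  t=2,i=12
  [2] ...#. => #  t=0,i=15
  [1] ....# => .  t=0,i=14
  [0] ..... => #  t=0,i=13
  bits 10010001001101101111110110001101 = 2436300173

2436300173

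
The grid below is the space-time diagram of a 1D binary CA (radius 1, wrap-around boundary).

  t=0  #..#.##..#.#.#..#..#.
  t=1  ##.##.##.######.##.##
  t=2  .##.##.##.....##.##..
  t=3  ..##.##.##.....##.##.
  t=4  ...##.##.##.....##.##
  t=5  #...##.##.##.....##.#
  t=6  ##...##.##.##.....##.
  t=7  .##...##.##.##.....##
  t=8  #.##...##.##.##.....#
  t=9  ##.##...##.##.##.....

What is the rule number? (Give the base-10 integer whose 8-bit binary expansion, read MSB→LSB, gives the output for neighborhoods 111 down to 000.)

  ### -> .   bit 7 = 0  t=1,i=0
  ##. -> #   bit 6 = 1  t=0,i=6
  #.# -> #   bit 5 = 1  t=0,i=4
  #.. -> #   bit 4 = 1  t=0,i=1
  .## -> .   bit 3 = 0  t=0,i=5
  .#. -> #   bit 2 = 1  t=0,i=0
  ..# -> .   bit 1 = 0  t=0,i=2
  ... -> .   bit 0 = 0  t=2,i=10
  bits 01110100 = 116

116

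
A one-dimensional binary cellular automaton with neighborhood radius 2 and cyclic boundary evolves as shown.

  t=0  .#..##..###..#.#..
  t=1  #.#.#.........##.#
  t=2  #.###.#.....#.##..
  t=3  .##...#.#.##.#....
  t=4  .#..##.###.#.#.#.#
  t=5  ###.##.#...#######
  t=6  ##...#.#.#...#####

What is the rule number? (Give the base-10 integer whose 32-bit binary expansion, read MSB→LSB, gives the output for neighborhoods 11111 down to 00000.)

  nb #####: next=#  (t=5,i=0, bit31=1)
  nb ####.: next=#  (t=5,i=1, bit30=1)
  nb ###.#: next=.  (t=2,i=4, bit29=0)
  nb ###..: next=.  (t=0,i=10, bit28=0)
  nb ##.##: next=.  (t=1,i=16, bit27=0)
  nb ##.#.: next=.  (t=1,i=1, bit26=0)
  nb ##..#: next=.  (t=0,i=6, bit25=0)
  nb ##...: next=.  (t=3,i=3, bit24=0)
  nb #.###: next=#  (t=2,i=2, bit23=1)
  nb #.##.: next=.  (t=1,i=17, bit22=0)
  nb #.#.#: next=#  (t=1,i=2, bit21=1)
  nb #.#..: next=#  (t=0,i=15, bit20=1)
  nb #..##: next=.  (t=0,i=3, bit19=0)
  nb #..#.: next=.  (t=0,i=12, bit18=0)
  nb #...#: next=#  (t=0,i=17, bit17=1)
  nb #....: next=#  (t=1,i=6, bit16=1)
  nb .####: next=.  (t=5,i=12, bit15=0)
  nb .###.: next=.  (t=0,i=9, bit14=0)
  nb .##.#: next=#  (t=1,i=0, bit13=1)
  nb .##..: next=.  (t=0,i=5, bit12=0)
  nb .#.##: next=#  (t=2,i=1, bit11=1)
  nb .#.#.: next=#  (t=0,i=14, bit10=1)
  nb .#..#: next=#  (t=0,i=2, bit9=1)
  nb .#...: next=.  (t=0,i=16, bit8=0)
  nb ..###: next=.  (t=0,i=8, bit7=0)
  nb ..##.: next=#  (t=0,i=4, bit6=1)
  nb ..#.#: next=.  (t=0,i=13, bit5=0)
  nb ..#..: next=.  (t=0,i=1, bit4=0)
  nb ...##: next=.  (t=1,i=13, bit3=0)
  nb ...#.: next=#  (t=0,i=0, bit2=1)
  nb ....#: next=#  (t=1,i=12, bit1=1)
  nb .....: next=.  (t=1,i=7, bit0=0)
  bits 11000000101100110010111001000110 = 3232968262

3232968262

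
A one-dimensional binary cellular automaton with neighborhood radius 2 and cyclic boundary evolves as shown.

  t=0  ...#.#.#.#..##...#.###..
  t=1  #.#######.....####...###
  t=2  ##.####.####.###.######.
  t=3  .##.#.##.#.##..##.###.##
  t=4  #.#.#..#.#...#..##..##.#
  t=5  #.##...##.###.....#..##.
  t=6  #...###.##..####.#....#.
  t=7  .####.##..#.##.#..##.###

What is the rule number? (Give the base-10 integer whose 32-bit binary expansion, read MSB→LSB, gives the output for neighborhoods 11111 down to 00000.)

3139675565

  #####|#  b31=1 t=1,i=4
  ####.|.  b30=0 t=1,i=7
  ###.#|#  b29=1 t=1,i=0
  ###..|#  b28=1 t=0,i=21
  ##.##|#  b27=1 t=1,i=1
  ##.#.|.  b26=0 t=3,i=3
  ##..#|#  b25=1 t=3,i=13
  ##...|#  b24=1 t=0,i=14
  #.###|.  b23=0 t=0,i=19
  #.##.|.  b22=0 t=2,i=0
  #.#.#|#  b21=1 t=0,i=5
  #.#..|.  b20=0 t=0,i=9
  #..##|.  b19=0 t=0,i=11
  #..#.|.  b18=0 t=4,i=6
  #...#|#  b17=1 t=0,i=15
  #....|#  b16=1 t=0,i=23
  .####|#  b15=1 t=1,i=3
  .###.|.  b14=0 t=0,i=20
  .##.#|#  b13=1 t=2,i=1
  .##..|.  b12=0 t=0,i=13
  .#.##|.  b11=0 t=0,i=18
  .#.#.|#  b10=1 t=0,i=4
  .#..#|.  b9=0 t=0,i=10
  .#...|#  b8=1 t=4,i=10
  ..###|#  b7=1 t=1,i=14
  ..##.|.  b6=0 t=0,i=12
  ..#.#|#  b5=1 t=0,i=3
  ..#..|.  b4=0 t=4,i=13
  ...##|#  b3=1 t=1,i=13
  ...#.|#  b2=1 t=0,i=2
  ....#|.  b1=0 t=0,i=1
  .....|#  b0=1 t=0,i=0
  bits 10111011001000111010010110101101 = 3139675565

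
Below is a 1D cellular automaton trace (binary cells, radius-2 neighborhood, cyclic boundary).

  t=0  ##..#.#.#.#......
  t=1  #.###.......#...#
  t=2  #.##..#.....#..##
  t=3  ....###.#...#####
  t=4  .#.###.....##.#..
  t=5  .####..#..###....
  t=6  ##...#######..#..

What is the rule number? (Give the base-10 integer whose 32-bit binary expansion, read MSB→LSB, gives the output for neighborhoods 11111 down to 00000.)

2190306040

  ##### -> #   bit 31 = 1  t=3,i=14
  ####. -> .   bit 30 = 0  t=3,i=15
  ###.# -> .   bit 29 = 0  t=2,i=0
  ###.. -> .   bit 28 = 0  t=1,i=4
  ##.## -> .   bit 27 = 0  t=1,i=1
  ##.#. -> .   bit 26 = 0  t=3,i=7
  ##..# -> #   bit 25 = 1  t=0,i=2
  ##... -> .   bit 24 = 0  t=1,i=5
  #.### -> #   bit 23 = 1  t=1,i=2
  #.##. -> .   bit 22 = 0  t=2,i=2
  #.#.# -> .   bit 21 = 0  t=0,i=6
  #.#.. -> .   bit 20 = 0  t=0,i=10
  #..## -> #   bit 19 = 1  t=2,i=14
  #..#. -> #   bit 18 = 1  t=0,i=3
  #...# -> .   bit 17 = 0  t=1,i=14
  #.... -> #   bit 16 = 1  t=0,i=12
  .#### -> .   bit 15 = 0  t=3,i=13
  .###. -> #   bit 14 = 1  t=1,i=3
  .##.# -> #   bit 13 = 1  t=1,i=0
  .##.. -> .   bit 12 = 0  t=0,i=1
  .#.## -> #   bit 11 = 1  t=4,i=2
  .#.#. -> .   bit 10 = 0  t=0,i=5
  .#..# -> #   bit 9 = 1  t=2,i=13
  .#... -> .   bit 8 = 0  t=0,i=11
  ..### -> #   bit 7 = 1  t=2,i=15
  ..##. -> #   bit 6 = 1  t=0,i=0
  ..#.# -> #   bit 5 = 1  t=0,i=4
  ..#.. -> #   bit 4 = 1  t=1,i=12
  ...## -> #   bit 3 = 1  t=0,i=16
  ...#. -> .   bit 2 = 0  t=1,i=11
  ....# -> .   bit 1 = 0  t=0,i=15
  ..... -> .   bit 0 = 0  t=0,i=13
  bits 10000010100011010110101011111000 = 2190306040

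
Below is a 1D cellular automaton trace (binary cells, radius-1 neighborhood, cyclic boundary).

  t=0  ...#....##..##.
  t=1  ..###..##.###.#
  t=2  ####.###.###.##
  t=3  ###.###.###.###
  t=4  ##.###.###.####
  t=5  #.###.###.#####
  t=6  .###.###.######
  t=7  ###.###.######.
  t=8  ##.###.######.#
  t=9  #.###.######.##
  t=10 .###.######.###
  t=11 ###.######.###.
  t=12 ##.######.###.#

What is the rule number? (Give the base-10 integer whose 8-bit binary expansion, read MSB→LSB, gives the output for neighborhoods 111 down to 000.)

190

  ### -> #   bit 7 = 1  t=1,i=3
  ##. -> .   bit 6 = 0  t=0,i=9
  #.# -> #   bit 5 = 1  t=1,i=9
  #.. -> #   bit 4 = 1  t=0,i=4
  .## -> #   bit 3 = 1  t=0,i=8
  .#. -> #   bit 2 = 1  t=0,i=3
  ..# -> #   bit 1 = 1  t=0,i=2
  ... -> .   bit 0 = 0  t=0,i=0
  bits 10111110 = 190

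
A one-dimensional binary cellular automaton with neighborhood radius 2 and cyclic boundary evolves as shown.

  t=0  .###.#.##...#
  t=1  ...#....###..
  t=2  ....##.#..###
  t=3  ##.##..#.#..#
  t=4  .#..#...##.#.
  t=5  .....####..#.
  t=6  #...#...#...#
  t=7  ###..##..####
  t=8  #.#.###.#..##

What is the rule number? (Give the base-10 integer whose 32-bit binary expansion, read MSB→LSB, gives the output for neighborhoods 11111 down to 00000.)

  nb #####: next=#  (t=7,i=0, bit31=1)
  nb ####.: next=.  (t=5,i=7, bit30=0)
  nb ###.#: next=#  (t=0,i=3, bit29=1)
  nb ###..: next=#  (t=1,i=10, bit28=1)
  nb ##.##: next=.  (t=3,i=2, bit27=0)
  nb ##.#.: next=.  (t=0,i=4, bit26=0)
  nb ##..#: next=.  (t=3,i=5, bit25=0)
  nb ##...: next=#  (t=0,i=9, bit24=1)
  nb #.###: next=.  (t=0,i=1, bit23=0)
  nb #.##.: next=.  (t=0,i=7, bit22=0)
  nb #.#.#: next=.  (t=0,i=5, bit21=0)
  nb #.#..: next=#  (t=2,i=7, bit20=1)
  nb #..##: next=#  (t=2,i=9, bit19=1)
  nb #..#.: next=.  (t=3,i=6, bit18=0)
  nb #...#: next=#  (t=0,i=10, bit17=1)
  nb #....: next=#  (t=1,i=5, bit16=1)
  nb .####: next=.  (t=5,i=6, bit15=0)
  nb .###.: next=.  (t=0,i=2, bit14=0)
  nb .##.#: next=.  (t=2,i=5, bit13=0)
  nb .##..: next=#  (t=0,i=8, bit12=1)
  nb .#.##: next=.  (t=0,i=0, bit11=0)
  nb .#.#.: next=#  (t=3,i=8, bit10=1)
  nb .#..#: next=.  (t=2,i=8, bit9=0)
  nb .#...: next=#  (t=1,i=4, bit8=1)
  nb ..###: next=.  (t=1,i=8, bit7=0)
  nb ..##.: next=#  (t=2,i=4, bit6=1)
  nb ..#.#: next=.  (t=0,i=12, bit5=0)
  nb ..#..: next=.  (t=1,i=3, bit4=0)
  nb ...##: next=#  (t=1,i=7, bit3=1)
  nb ...#.: next=.  (t=0,i=11, bit2=0)
  nb ....#: next=.  (t=1,i=1, bit1=0)
  nb .....: next=.  (t=1,i=0, bit0=0)
  bits 10110001000110110001010101001000 = 2971342152

2971342152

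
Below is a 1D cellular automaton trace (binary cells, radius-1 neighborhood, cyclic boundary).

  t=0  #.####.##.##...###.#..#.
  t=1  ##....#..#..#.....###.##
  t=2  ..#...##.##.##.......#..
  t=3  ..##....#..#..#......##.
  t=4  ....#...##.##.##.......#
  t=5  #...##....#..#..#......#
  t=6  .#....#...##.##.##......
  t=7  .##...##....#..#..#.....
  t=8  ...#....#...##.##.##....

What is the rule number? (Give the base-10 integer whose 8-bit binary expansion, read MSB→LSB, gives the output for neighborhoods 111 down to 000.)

52

  [7] ### => .  t=0,i=3
  [6] ##. => .  t=0,i=5
  [5] #.# => #  t=0,i=1
  [4] #.. => #  t=0,i=12
  [3] .## => .  t=0,i=2
  [2] .#. => #  t=0,i=0
  [1] ..# => .  t=0,i=14
  [0] ... => .  t=0,i=13
  bits 00110100 = 52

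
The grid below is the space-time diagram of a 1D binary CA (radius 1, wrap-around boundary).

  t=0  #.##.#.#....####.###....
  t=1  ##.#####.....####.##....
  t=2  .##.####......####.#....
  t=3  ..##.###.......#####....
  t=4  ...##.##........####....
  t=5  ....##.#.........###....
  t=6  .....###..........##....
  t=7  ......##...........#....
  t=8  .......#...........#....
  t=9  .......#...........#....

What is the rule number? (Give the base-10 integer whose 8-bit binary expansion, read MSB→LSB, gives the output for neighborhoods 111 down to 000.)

  [7] ### => #  t=0,i=13
  [6] ##. => #  t=0,i=3
  [5] #.# => #  t=0,i=1
  [4] #.. => .  t=0,i=8
  [3] .## => .  t=0,i=2
  [2] .#. => #  t=0,i=0
  [1] ..# => .  t=0,i=11
  [0] ... => .  t=0,i=9
  bits 11100100 = 228

228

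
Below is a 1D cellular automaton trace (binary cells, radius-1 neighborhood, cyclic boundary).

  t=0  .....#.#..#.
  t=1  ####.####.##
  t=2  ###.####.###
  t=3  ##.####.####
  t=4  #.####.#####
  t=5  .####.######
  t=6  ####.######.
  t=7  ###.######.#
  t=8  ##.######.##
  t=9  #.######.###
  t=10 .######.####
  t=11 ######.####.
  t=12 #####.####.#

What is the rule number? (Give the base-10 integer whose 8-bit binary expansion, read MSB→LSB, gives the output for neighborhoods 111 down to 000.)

189

  [7] ### => #  t=1,i=0
  [6] ##. => .  t=1,i=3
  [5] #.# => #  t=0,i=6
  [4] #.. => #  t=0,i=8
  [3] .## => #  t=1,i=5
  [2] .#. => #  t=0,i=5
  [1] ..# => .  t=0,i=4
  [0] ... => #  t=0,i=0
  bits 10111101 = 189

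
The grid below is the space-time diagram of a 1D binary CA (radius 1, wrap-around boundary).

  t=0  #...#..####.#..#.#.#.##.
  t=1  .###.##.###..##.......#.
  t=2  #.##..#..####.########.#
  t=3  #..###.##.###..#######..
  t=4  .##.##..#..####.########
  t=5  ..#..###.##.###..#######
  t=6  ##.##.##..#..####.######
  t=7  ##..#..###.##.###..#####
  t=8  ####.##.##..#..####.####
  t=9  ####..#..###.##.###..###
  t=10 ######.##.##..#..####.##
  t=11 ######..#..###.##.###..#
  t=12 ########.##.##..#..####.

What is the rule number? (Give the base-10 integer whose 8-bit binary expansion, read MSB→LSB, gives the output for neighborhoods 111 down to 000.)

211

  ### -> #   bit 7 = 1  t=0,i=8
  ##. -> #   bit 6 = 1  t=0,i=10
  #.# -> .   bit 5 = 0  t=0,i=11
  #.. -> #   bit 4 = 1  t=0,i=1
  .## -> .   bit 3 = 0  t=0,i=7
  .#. -> .   bit 2 = 0  t=0,i=0
  ..# -> #   bit 1 = 1  t=0,i=3
  ... -> #   bit 0 = 1  t=0,i=2
  bits 11010011 = 211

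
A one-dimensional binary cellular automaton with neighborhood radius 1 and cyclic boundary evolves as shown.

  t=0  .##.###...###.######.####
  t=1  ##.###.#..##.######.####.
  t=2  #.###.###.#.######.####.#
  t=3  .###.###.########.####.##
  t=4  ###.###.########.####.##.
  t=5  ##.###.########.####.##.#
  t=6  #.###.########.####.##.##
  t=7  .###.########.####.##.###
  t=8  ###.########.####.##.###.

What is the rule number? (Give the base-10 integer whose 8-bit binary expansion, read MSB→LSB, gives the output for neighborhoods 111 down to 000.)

  ###|#  b7=1 t=0,i=5
  ##.|.  b6=0 t=0,i=2
  #.#|#  b5=1 t=0,i=0
  #..|#  b4=1 t=0,i=7
  .##|#  b3=1 t=0,i=1
  .#.|#  b2=1 t=1,i=7
  ..#|.  b1=0 t=0,i=9
  ...|.  b0=0 t=0,i=8
  bits 10111100 = 188

188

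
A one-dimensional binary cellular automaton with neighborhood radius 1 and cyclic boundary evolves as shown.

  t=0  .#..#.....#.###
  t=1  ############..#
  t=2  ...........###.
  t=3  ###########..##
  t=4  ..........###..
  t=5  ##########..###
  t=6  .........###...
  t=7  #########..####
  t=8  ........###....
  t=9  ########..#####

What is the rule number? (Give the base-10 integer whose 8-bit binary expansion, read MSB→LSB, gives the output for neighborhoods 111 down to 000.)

  ###|.  b7=0 t=0,i=13
  ##.|#  b6=1 t=0,i=14
  #.#|#  b5=1 t=0,i=0
  #..|#  b4=1 t=0,i=2
  .##|.  b3=0 t=0,i=12
  .#.|#  b2=1 t=0,i=1
  ..#|#  b1=1 t=0,i=3
  ...|#  b0=1 t=0,i=6
  bits 01110111 = 119

119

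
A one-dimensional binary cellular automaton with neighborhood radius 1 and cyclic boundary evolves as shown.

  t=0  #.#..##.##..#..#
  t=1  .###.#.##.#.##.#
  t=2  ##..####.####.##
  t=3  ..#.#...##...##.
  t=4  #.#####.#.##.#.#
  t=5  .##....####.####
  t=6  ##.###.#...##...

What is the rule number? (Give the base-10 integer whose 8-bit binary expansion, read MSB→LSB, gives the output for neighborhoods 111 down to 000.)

  ### -> .   bit 7 = 0  t=1,i=2
  ##. -> .   bit 6 = 0  t=0,i=0
  #.# -> #   bit 5 = 1  t=0,i=1
  #.. -> #   bit 4 = 1  t=0,i=3
  .## -> #   bit 3 = 1  t=0,i=5
  .#. -> #   bit 2 = 1  t=0,i=2
  ..# -> .   bit 1 = 0  t=0,i=4
  ... -> #   bit 0 = 1  t=3,i=0
  bits 00111101 = 61

61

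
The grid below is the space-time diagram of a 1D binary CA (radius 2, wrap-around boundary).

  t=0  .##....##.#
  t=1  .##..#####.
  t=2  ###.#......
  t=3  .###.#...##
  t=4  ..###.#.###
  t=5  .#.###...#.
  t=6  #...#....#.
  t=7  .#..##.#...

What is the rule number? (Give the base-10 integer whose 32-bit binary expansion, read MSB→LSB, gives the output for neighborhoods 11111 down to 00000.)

608989530

  #####|.  b31=0 t=1,i=7
  ####.|.  b30=0 t=1,i=8
  ###.#|#  b29=1 t=2,i=2
  ###..|.  b28=0 t=1,i=9
  ##.##|.  b27=0 t=3,i=0
  ##.#.|#  b26=1 t=0,i=9
  ##..#|.  b25=0 t=1,i=3
  ##...|.  b24=0 t=0,i=3
  #.###|.  b23=0 t=3,i=1
  #.##.|#  b22=1 t=0,i=1
  #.#.#|.  b21=0 t=0,i=10
  #.#..|.  b20=0 t=2,i=4
  #..##|#  b19=1 t=1,i=0
  #..#.|#  b18=1 t=5,i=0
  #...#|.  b17=0 t=3,i=7
  #....|.  b16=0 t=0,i=4
  .####|.  b15=0 t=1,i=6
  .###.|#  b14=1 t=2,i=1
  .##.#|#  b13=1 t=0,i=8
  .##..|#  b12=1 t=0,i=2
  .#.##|.  b11=0 t=0,i=0
  .#.#.|.  b10=0 t=6,i=10
  .#..#|.  b9=0 t=5,i=10
  .#...|#  b8=1 t=2,i=5
  ..###|.  b7=0 t=1,i=5
  ..##.|#  b6=1 t=0,i=7
  ..#.#|.  b5=0 t=5,i=1
  ..#..|#  b4=1 t=5,i=9
  ...##|#  b3=1 t=0,i=6
  ...#.|.  b2=0 t=5,i=8
  ....#|#  b1=1 t=0,i=5
  .....|.  b0=0 t=2,i=7
  bits 00100100010011000111000101011010 = 608989530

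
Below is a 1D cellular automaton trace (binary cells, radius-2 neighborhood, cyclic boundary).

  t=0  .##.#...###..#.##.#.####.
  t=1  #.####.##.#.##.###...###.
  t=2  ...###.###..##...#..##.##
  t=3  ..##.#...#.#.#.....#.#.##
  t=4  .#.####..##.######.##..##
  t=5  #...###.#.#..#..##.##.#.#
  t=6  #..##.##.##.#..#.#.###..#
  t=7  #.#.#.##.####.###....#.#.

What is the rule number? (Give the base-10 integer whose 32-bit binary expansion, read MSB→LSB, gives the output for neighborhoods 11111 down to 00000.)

  nb #####: next=.  (t=4,i=14, bit31=0)
  nb ####.: next=#  (t=0,i=22, bit30=1)
  nb ###.#: next=#  (t=1,i=5, bit29=1)
  nb ###..: next=#  (t=0,i=10, bit28=1)
  nb ##.##: next=.  (t=1,i=6, bit27=0)
  nb ##.#.: next=#  (t=0,i=3, bit26=1)
  nb ##..#: next=.  (t=0,i=11, bit25=0)
  nb ##...: next=.  (t=1,i=18, bit24=0)
  nb #.###: next=.  (t=0,i=20, bit23=0)
  nb #.##.: next=#  (t=0,i=15, bit22=1)
  nb #.#.#: next=.  (t=0,i=18, bit21=0)
  nb #.#..: next=#  (t=0,i=4, bit20=1)
  nb #..##: next=#  (t=0,i=0, bit19=1)
  nb #..#.: next=#  (t=0,i=12, bit18=1)
  nb #...#: next=.  (t=0,i=6, bit17=0)
  nb #....: next=#  (t=3,i=15, bit16=1)
  nb .####: next=#  (t=0,i=21, bit15=1)
  nb .###.: next=.  (t=0,i=9, bit14=0)
  nb .##.#: next=#  (t=0,i=2, bit13=1)
  nb .##..: next=#  (t=2,i=13, bit12=1)
  nb .#.##: next=.  (t=0,i=14, bit11=0)
  nb .#.#.: next=#  (t=3,i=10, bit10=1)
  nb .#..#: next=.  (t=2,i=18, bit9=0)
  nb .#...: next=#  (t=0,i=5, bit8=1)
  nb ..###: next=#  (t=0,i=8, bit7=1)
  nb ..##.: next=.  (t=0,i=1, bit6=0)
  nb ..#.#: next=#  (t=0,i=13, bit5=1)
  nb ..#..: next=.  (t=2,i=17, bit4=0)
  nb ...##: next=#  (t=0,i=7, bit3=1)
  nb ...#.: next=.  (t=2,i=16, bit2=0)
  nb ....#: next=#  (t=3,i=17, bit1=1)
  nb .....: next=#  (t=3,i=16, bit0=1)
  bits 01110100010111011011010110101011 = 1952298411

1952298411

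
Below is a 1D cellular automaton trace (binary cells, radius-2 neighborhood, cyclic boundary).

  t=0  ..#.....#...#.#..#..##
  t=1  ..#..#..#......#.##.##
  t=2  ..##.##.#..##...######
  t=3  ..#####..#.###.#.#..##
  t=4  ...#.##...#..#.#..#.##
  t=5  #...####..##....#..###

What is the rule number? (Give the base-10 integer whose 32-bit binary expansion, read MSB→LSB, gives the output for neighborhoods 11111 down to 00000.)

2036382297

  [31] ##### => .  t=2,i=18
  [30] ####. => #  t=2,i=20
  [29] ###.# => #  t=3,i=13
  [28] ###.. => #  t=2,i=21
  [27] ##.## => #  t=1,i=19
  [26] ##.#. => .  t=2,i=7
  [25] ##..# => .  t=0,i=0
  [24] ##... => #  t=2,i=13
  [23] #.### => .  t=3,i=11
  [22] #.##. => #  t=1,i=17
  [21] #.#.# => #  t=3,i=15
  [20] #.#.. => .  t=0,i=14
  [19] #..## => .  t=0,i=19
  [18] #..#. => .  t=0,i=1
  [17] #...# => .  t=0,i=10
  [16] #.... => .  t=0,i=4
  [15] .#### => #  t=2,i=17
  [14] .###. => .  t=3,i=12
  [13] .##.# => #  t=1,i=18
  [12] .##.. => #  t=0,i=21
  [11] .#.## => #  t=1,i=16
  [10] .#.#. => .  t=0,i=13
  [9] .#..# => #  t=0,i=15
  [8] .#... => .  t=0,i=3
  [7] ..### => .  t=2,i=16
  [6] ..##. => #  t=0,i=20
  [5] ..#.# => .  t=0,i=12
  [4] ..#.. => #  t=0,i=2
  [3] ...## => #  t=2,i=15
  [2] ...#. => .  t=0,i=7
  [1] ....# => .  t=0,i=6
  [0] ..... => #  t=0,i=5
  bits 01111001011000001011101001011001 = 2036382297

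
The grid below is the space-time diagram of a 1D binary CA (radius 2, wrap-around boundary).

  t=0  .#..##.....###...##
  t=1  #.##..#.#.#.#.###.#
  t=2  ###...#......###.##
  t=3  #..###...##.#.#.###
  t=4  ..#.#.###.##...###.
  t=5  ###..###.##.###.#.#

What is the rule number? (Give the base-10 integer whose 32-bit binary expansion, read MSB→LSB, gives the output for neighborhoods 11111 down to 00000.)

  #####|#  b31=1 t=2,i=0
  ####.|.  b30=0 t=2,i=1
  ###.#|.  b29=0 t=1,i=16
  ###..|.  b28=0 t=0,i=13
  ##.##|#  b27=1 t=1,i=1
  ##.#.|#  b26=1 t=0,i=0
  ##..#|.  b25=0 t=1,i=4
  ##...|#  b24=1 t=0,i=6
  #.###|#  b23=1 t=1,i=14
  #.##.|#  b22=1 t=1,i=2
  #.#.#|.  b21=0 t=1,i=8
  #.#..|.  b20=0 t=0,i=1
  #..##|#  b19=1 t=0,i=3
  #..#.|.  b18=0 t=1,i=5
  #...#|#  b17=1 t=0,i=15
  #....|.  b16=0 t=0,i=7
  .####|#  b15=1 t=2,i=18
  .###.|#  b14=1 t=0,i=12
  .##.#|#  b13=1 t=0,i=18
  .##..|.  b12=0 t=0,i=5
  .#.##|#  b11=1 t=1,i=13
  .#.#.|.  b10=0 t=1,i=7
  .#..#|#  b9=1 t=0,i=2
  .#...|.  b8=0 t=2,i=7
  ..###|.  b7=0 t=0,i=11
  ..##.|.  b6=0 t=0,i=4
  ..#.#|#  b5=1 t=1,i=6
  ..#..|.  b4=0 t=2,i=6
  ...##|#  b3=1 t=0,i=10
  ...#.|#  b2=1 t=2,i=5
  ....#|.  b1=0 t=0,i=9
  .....|#  b0=1 t=0,i=8
  bits 10001101110010101110101000101101 = 2378885677

2378885677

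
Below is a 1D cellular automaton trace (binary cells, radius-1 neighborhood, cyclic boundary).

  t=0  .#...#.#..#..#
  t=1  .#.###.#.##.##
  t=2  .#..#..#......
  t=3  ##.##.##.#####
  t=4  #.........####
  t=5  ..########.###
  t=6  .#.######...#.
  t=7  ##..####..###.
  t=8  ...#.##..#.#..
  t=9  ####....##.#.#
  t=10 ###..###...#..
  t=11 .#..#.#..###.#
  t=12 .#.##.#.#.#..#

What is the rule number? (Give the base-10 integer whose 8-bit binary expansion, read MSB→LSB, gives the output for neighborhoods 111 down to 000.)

135

  nb ###: next=#  (t=1,i=4, bit7=1)
  nb ##.: next=.  (t=1,i=5, bit6=0)
  nb #.#: next=.  (t=0,i=0, bit5=0)
  nb #..: next=.  (t=0,i=2, bit4=0)
  nb .##: next=.  (t=1,i=3, bit3=0)
  nb .#.: next=#  (t=0,i=1, bit2=1)
  nb ..#: next=#  (t=0,i=4, bit1=1)
  nb ...: next=#  (t=0,i=3, bit0=1)
  bits 10000111 = 135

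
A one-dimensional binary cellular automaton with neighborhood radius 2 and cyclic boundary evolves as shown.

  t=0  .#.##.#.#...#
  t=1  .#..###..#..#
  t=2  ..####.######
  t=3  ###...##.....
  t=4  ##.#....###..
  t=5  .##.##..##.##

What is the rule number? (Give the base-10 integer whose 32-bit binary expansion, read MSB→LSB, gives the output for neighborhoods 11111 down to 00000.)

  ##### -> .   bit 31 = 0  t=2,i=9
  ####. -> .   bit 30 = 0  t=2,i=4
  ###.# -> .   bit 29 = 0  t=2,i=5
  ###.. -> .   bit 28 = 0  t=1,i=6
  ##.## -> #   bit 27 = 1  t=2,i=6
  ##.#. -> #   bit 26 = 1  t=0,i=5
  ##..# -> #   bit 25 = 1  t=1,i=7
  ##... -> #   bit 24 = 1  t=3,i=3
  #.### -> #   bit 23 = 1  t=2,i=7
  #.##. -> .   bit 22 = 0  t=0,i=3
  #.#.# -> #   bit 21 = 1  t=0,i=1
  #.#.. -> .   bit 20 = 0  t=0,i=8
  #..## -> #   bit 19 = 1  t=1,i=3
  #..#. -> #   bit 18 = 1  t=1,i=8
  #...# -> .   bit 17 = 0  t=0,i=10
  #.... -> #   bit 16 = 1  t=3,i=9
  .#### -> .   bit 15 = 0  t=2,i=3
  .###. -> #   bit 14 = 1  t=1,i=5
  .##.# -> #   bit 13 = 1  t=0,i=4
  .##.. -> .   bit 12 = 0  t=3,i=7
  .#.## -> .   bit 11 = 0  t=0,i=2
  .#.#. -> .   bit 10 = 0  t=0,i=0
  .#..# -> #   bit 9 = 1  t=1,i=2
  .#... -> #   bit 8 = 1  t=0,i=9
  ..### -> #   bit 7 = 1  t=1,i=4
  ..##. -> .   bit 6 = 0  t=3,i=6
  ..#.# -> #   bit 5 = 1  t=0,i=12
  ..#.. -> #   bit 4 = 1  t=1,i=9
  ...## -> .   bit 3 = 0  t=3,i=5
  ...#. -> .   bit 2 = 0  t=0,i=11
  ....# -> .   bit 1 = 0  t=3,i=11
  ..... -> #   bit 0 = 1  t=3,i=10
  bits 00001111101011010110001110110001 = 263021489

263021489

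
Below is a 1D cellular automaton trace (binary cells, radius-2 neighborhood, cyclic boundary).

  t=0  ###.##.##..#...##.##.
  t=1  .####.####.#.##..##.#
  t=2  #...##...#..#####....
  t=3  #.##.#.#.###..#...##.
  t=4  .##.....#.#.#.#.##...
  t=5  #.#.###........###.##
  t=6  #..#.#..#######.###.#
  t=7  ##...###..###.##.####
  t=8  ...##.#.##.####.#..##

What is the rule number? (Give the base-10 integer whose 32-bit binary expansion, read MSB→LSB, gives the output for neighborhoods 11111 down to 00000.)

2858113563

  [31] ##### => #  t=2,i=14
  [30] ####. => .  t=1,i=3
  [29] ###.# => #  t=0,i=2
  [28] ###.. => .  t=2,i=16
  [27] ##.## => #  t=0,i=3
  [26] ##.#. => .  t=1,i=10
  [25] ##..# => #  t=0,i=9
  [24] ##... => .  t=2,i=6
  [23] #.### => .  t=0,i=0
  [22] #.##. => #  t=0,i=4
  [21] #.#.# => .  t=1,i=11
  [20] #.#.. => #  t=6,i=5
  [19] #..## => #  t=1,i=16
  [18] #..#. => .  t=0,i=10
  [17] #...# => #  t=0,i=13
  [16] #.... => #  t=2,i=18
  [15] .#### => .  t=1,i=2
  [14] .###. => #  t=0,i=1
  [13] .##.# => .  t=0,i=5
  [12] .##.. => #  t=0,i=8
  [11] .#.## => #  t=1,i=0
  [10] .#.#. => .  t=3,i=6
  [9] .#..# => #  t=2,i=10
  [8] .#... => .  t=0,i=12
  [7] ..### => .  t=2,i=12
  [6] ..##. => .  t=0,i=15
  [5] ..#.# => .  t=4,i=8
  [4] ..#.. => #  t=0,i=11
  [3] ...## => #  t=0,i=14
  [2] ...#. => .  t=2,i=8
  [1] ....# => #  t=2,i=19
  [0] ..... => #  t=4,i=5
  bits 10101010010110110101101000011011 = 2858113563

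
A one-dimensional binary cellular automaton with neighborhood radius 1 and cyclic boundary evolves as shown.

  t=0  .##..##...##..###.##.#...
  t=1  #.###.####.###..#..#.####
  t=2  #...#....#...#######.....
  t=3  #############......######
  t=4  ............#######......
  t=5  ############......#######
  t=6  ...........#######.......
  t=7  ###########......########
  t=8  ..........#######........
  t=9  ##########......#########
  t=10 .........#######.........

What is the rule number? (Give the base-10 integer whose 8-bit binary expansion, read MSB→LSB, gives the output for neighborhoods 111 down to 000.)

87

  [7] ### => .  t=0,i=15
  [6] ##. => #  t=0,i=2
  [5] #.# => .  t=0,i=17
  [4] #.. => #  t=0,i=3
  [3] .## => .  t=0,i=1
  [2] .#. => #  t=0,i=21
  [1] ..# => #  t=0,i=0
  [0] ... => #  t=0,i=8
  bits 01010111 = 87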